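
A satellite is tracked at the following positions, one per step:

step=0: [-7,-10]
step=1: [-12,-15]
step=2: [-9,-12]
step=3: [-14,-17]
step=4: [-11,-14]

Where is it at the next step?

Differencing gives [-5,-5], [+3,+3], [-5,-5], [+3,+3]. This is the pattern [-5,-5], [+3,+3] repeated.
step 5: apply [-5,-5] → [-16,-19]

[-16,-19]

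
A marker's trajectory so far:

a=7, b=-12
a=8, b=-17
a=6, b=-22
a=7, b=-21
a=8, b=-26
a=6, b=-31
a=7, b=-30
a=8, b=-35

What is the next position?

a=6, b=-40

The moves between consecutive positions are (+1,-5), (-2,-5), (+1,+1), (+1,-5), (-2,-5), (+1,+1), (+1,-5); they repeat the 3-cycle [(+1,-5), (-2,-5), (+1,+1)].
step 8: apply (-2,-5) → a=6, b=-40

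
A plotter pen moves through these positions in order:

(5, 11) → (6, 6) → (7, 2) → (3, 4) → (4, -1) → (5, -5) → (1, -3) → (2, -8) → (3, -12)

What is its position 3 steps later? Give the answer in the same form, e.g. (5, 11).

The moves between consecutive positions are (+1, -5), (+1, -4), (-4, +2), (+1, -5), (+1, -4), (-4, +2), (+1, -5), (+1, -4); they repeat the 3-cycle [(+1, -5), (+1, -4), (-4, +2)].
step 9: apply (-4, +2) → (-1, -10)
step 10: apply (+1, -5) → (0, -15)
step 11: apply (+1, -4) → (1, -19)

(1, -19)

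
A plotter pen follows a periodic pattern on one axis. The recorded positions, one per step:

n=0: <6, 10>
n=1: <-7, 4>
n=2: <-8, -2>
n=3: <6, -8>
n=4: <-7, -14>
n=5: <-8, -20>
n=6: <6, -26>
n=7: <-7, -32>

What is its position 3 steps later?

The first coordinate repeats the cycle [6, -7, -8] with period 3; step 10 mod 3 = 1, giving -7.
The second coordinate changes by -6 each step, so at step 10 it is 10 + 10·(-6) = -50.

<-7, -50>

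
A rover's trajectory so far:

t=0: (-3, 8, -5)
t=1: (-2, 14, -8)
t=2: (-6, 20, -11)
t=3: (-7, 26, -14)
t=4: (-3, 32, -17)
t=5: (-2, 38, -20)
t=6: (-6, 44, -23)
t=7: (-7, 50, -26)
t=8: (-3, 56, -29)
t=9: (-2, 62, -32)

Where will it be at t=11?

The first coordinate repeats the cycle [-3, -2, -6, -7] with period 4; step 11 mod 4 = 3, giving -7.
The second coordinate changes by +6 each step, so at step 11 it is 8 + 11·(6) = 74.
The third coordinate changes by -3 each step, so at step 11 it is -5 + 11·(-3) = -38.

(-7, 74, -38)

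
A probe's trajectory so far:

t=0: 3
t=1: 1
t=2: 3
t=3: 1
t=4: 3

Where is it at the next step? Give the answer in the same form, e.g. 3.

1

The jumps are -2, +2, -2, +2 — a geometric progression with ratio -1.
step 5: 3 − 2 → 1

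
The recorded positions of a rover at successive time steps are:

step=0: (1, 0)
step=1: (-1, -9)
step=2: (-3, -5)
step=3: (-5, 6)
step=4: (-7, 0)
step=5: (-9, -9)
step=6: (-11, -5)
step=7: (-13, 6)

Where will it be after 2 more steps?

First: linear, -2 per step → -17 at step 9.
Second: cycles through 0, -9, -5, 6 every 4 steps. Step 9 lands at position 1 of the cycle → -9.

(-17, -9)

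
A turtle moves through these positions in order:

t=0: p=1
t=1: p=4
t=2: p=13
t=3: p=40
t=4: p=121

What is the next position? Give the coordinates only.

p=364

Consecutive displacements +3, +9, +27, +81 scale by a factor of 3 each step.
step 5: 121 + 243 → p=364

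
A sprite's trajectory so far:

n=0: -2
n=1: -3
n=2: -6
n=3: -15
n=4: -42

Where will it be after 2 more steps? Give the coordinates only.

The jumps are -1, -3, -9, -27 — a geometric progression with ratio 3.
step 5: -42 − 81 → -123
step 6: -123 − 243 → -366

-366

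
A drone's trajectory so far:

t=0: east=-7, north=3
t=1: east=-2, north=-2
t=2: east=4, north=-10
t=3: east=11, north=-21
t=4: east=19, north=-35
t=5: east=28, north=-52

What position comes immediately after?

First differences are (+5,-5), (+6,-8), (+7,-11), (+8,-14), (+9,-17); their common second difference is (+1,-3) (constant acceleration).
step 6: east=28, north=-52 + (+10,-20) → east=38, north=-72

east=38, north=-72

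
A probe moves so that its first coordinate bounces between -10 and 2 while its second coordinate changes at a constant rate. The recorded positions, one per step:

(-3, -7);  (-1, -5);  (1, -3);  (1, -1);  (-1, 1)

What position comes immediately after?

The first coordinate travels 2 per step and bounces off the walls at -10 and 2.
  step 5: -1 → -3
The second coordinate changes by +2 each step: at step 5 it is 3.

(-3, 3)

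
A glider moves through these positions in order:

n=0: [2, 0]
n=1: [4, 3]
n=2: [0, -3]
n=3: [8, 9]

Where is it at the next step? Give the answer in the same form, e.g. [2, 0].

The jumps are [+2, +3], [-4, -6], [+8, +12] — a geometric progression with ratio -2.
step 4: [8, 9] + [-16, -24] → [-8, -15]

[-8, -15]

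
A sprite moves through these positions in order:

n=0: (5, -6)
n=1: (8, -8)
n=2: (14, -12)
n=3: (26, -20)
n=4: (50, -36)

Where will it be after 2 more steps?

Step-to-step displacements: (+3, -2), (+6, -4), (+12, -8), (+24, -16); each is 2× the previous.
step 5: (50, -36) + (+48, -32) → (98, -68)
step 6: (98, -68) + (+96, -64) → (194, -132)

(194, -132)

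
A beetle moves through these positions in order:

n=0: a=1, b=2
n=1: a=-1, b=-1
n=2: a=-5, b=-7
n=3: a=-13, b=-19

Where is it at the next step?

a=-29, b=-43

The jumps are (-2, -3), (-4, -6), (-8, -12) — a geometric progression with ratio 2.
step 4: a=-13, b=-19 + (-16, -24) → a=-29, b=-43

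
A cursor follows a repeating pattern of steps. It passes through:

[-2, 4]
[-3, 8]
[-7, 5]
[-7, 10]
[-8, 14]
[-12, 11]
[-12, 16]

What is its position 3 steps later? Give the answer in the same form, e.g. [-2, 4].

[-17, 22]

Step-to-step displacements: [-1, +4], [-4, -3], [+0, +5], [-1, +4], [-4, -3], [+0, +5] — a repeating cycle of length 3.
step 7: apply [-1, +4] → [-13, 20]
step 8: apply [-4, -3] → [-17, 17]
step 9: apply [+0, +5] → [-17, 22]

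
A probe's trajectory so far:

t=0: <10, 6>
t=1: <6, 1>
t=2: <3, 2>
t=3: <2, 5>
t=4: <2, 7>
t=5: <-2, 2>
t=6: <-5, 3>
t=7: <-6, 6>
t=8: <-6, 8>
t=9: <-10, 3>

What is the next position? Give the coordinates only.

<-13, 4>

Step-to-step displacements: <-4, -5>, <-3, +1>, <-1, +3>, <+0, +2>, <-4, -5>, <-3, +1>, <-1, +3>, <+0, +2>, <-4, -5> — a repeating cycle of length 4.
step 10: apply <-3, +1> → <-13, 4>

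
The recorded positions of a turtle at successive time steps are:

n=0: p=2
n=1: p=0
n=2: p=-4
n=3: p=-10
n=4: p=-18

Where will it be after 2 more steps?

First differences are -2, -4, -6, -8; their common second difference is -2 (constant acceleration).
step 5: -18 − 10 → p=-28
step 6: -28 − 12 → p=-40

p=-40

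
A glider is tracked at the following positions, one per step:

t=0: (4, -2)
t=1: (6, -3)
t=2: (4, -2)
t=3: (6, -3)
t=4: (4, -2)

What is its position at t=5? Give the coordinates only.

(6, -3)

The jumps are (+2, -1), (-2, +1), (+2, -1), (-2, +1) — a geometric progression with ratio -1.
step 5: (4, -2) + (+2, -1) → (6, -3)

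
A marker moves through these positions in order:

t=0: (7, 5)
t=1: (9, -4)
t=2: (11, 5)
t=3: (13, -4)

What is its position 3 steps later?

The first coordinate changes by +2 each step, so at step 6 it is 7 + 6·(2) = 19.
The second coordinate repeats the cycle [5, -4] with period 2; step 6 mod 2 = 0, giving 5.

(19, 5)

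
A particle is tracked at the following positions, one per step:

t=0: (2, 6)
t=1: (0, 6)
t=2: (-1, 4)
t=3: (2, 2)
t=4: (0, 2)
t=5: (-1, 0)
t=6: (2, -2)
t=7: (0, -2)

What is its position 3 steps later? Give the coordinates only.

Step-to-step displacements: (-2, +0), (-1, -2), (+3, -2), (-2, +0), (-1, -2), (+3, -2), (-2, +0) — a repeating cycle of length 3.
step 8: apply (-1, -2) → (-1, -4)
step 9: apply (+3, -2) → (2, -6)
step 10: apply (-2, +0) → (0, -6)

(0, -6)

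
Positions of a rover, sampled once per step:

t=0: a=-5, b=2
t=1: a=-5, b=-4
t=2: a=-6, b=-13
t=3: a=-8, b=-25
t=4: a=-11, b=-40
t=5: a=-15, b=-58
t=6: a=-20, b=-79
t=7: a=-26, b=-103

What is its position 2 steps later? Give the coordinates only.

a=-41, b=-160

Successive displacements: (+0, -6), (-1, -9), (-2, -12), (-3, -15), (-4, -18), (-5, -21), (-6, -24) — each changes by (-1, -3).
step 8: a=-26, b=-103 + (-7, -27) → a=-33, b=-130
step 9: a=-33, b=-130 + (-8, -30) → a=-41, b=-160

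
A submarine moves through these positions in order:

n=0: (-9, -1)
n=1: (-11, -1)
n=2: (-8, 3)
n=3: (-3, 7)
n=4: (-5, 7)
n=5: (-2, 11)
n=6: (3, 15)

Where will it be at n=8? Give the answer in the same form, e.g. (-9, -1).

(4, 19)

The moves between consecutive positions are (-2, +0), (+3, +4), (+5, +4), (-2, +0), (+3, +4), (+5, +4); they repeat the 3-cycle [(-2, +0), (+3, +4), (+5, +4)].
step 7: apply (-2, +0) → (1, 15)
step 8: apply (+3, +4) → (4, 19)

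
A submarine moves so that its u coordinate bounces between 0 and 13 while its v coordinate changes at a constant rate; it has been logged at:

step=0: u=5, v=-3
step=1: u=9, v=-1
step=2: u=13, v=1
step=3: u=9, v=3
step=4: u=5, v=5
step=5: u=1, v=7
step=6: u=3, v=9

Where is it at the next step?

u=7, v=11

The u coordinate reflects between 0 and 13, moving 4 per step.
  step 7: 3 → 7
The v coordinate changes by +2 each step: at step 7 it is 11.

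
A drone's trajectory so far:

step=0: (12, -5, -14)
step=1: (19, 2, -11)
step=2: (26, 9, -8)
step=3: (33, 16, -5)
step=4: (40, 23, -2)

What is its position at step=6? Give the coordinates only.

(54, 37, 4)

Each step adds (+7, +7, +3) to the position.
step 5: (40, 23, -2) + (+7, +7, +3) → (47, 30, 1)
step 6: (47, 30, 1) + (+7, +7, +3) → (54, 37, 4)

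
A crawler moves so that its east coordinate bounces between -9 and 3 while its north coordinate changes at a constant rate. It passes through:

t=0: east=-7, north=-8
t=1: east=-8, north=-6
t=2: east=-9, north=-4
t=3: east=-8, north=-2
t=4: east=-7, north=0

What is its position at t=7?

east=-4, north=6

The east coordinate travels 1 per step and bounces off the walls at -9 and 3.
  step 5: -7 → -6
  step 6: -6 → -5
  step 7: -5 → -4
The north coordinate changes by +2 each step: at step 7 it is 6.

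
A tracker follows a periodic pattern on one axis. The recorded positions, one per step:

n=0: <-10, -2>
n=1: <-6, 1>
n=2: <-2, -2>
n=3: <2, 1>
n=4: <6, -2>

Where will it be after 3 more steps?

<18, 1>

First: linear, +4 per step → 18 at step 7.
Second: cycles through -2, 1 every 2 steps. Step 7 lands at position 1 of the cycle → 1.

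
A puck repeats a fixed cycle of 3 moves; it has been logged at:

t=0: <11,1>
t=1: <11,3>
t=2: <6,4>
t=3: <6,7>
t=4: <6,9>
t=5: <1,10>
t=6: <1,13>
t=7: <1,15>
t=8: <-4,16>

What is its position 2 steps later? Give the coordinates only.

<-4,21>

The moves between consecutive positions are <+0,+2>, <-5,+1>, <+0,+3>, <+0,+2>, <-5,+1>, <+0,+3>, <+0,+2>, <-5,+1>; they repeat the 3-cycle [<+0,+2>, <-5,+1>, <+0,+3>].
step 9: apply <+0,+3> → <-4,19>
step 10: apply <+0,+2> → <-4,21>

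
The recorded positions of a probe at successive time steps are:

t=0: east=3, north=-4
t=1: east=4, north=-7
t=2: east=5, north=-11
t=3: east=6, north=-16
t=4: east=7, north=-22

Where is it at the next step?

Successive displacements: (+1,-3), (+1,-4), (+1,-5), (+1,-6) — each changes by (+0,-1).
step 5: east=7, north=-22 + (+1,-7) → east=8, north=-29

east=8, north=-29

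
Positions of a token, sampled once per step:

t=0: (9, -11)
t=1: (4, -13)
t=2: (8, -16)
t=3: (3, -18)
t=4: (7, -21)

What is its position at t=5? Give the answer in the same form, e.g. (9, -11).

(2, -23)

The moves between consecutive positions are (-5, -2), (+4, -3), (-5, -2), (+4, -3); they repeat the 2-cycle [(-5, -2), (+4, -3)].
step 5: apply (-5, -2) → (2, -23)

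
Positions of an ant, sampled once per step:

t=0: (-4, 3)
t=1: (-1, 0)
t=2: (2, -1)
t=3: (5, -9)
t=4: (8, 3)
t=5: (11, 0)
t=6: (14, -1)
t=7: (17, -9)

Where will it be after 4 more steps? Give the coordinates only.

(29, -9)

The first coordinate changes by +3 each step, so at step 11 it is -4 + 11·(3) = 29.
The second coordinate repeats the cycle [3, 0, -1, -9] with period 4; step 11 mod 4 = 3, giving -9.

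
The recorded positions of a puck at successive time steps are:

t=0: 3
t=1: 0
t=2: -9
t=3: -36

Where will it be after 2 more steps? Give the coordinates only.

-360

Step-to-step displacements: -3, -9, -27; each is 3× the previous.
step 4: -36 − 81 → -117
step 5: -117 − 243 → -360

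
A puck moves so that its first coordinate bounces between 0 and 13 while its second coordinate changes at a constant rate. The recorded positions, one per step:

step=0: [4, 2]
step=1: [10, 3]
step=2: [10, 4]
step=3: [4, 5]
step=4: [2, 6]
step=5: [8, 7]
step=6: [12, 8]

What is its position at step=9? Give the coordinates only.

The first coordinate reflects between 0 and 13, moving 6 per step.
  step 7: 12 → 6
  step 8: 6 → 0
  step 9: 0 → 6
The second coordinate changes by +1 each step: at step 9 it is 11.

[6, 11]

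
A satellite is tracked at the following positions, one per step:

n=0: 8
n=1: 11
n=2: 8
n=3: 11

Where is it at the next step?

8

Consecutive displacements +3, -3, +3 scale by a factor of -1 each step.
step 4: 11 − 3 → 8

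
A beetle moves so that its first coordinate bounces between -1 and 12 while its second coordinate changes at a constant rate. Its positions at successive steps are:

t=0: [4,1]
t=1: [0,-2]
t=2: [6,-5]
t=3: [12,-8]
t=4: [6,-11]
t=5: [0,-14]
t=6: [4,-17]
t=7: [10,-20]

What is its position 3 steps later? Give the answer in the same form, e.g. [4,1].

The first coordinate reflects between -1 and 12, moving 6 per step.
  step 8: 10 → 8
  step 9: 8 → 2
  step 10: 2 → 2
The second coordinate changes by -3 each step: at step 10 it is -29.

[2,-29]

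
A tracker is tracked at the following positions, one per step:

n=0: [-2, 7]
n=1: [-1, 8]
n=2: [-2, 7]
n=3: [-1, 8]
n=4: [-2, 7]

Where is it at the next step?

[-1, 8]

Step-to-step displacements: [+1, +1], [-1, -1], [+1, +1], [-1, -1]; each is -1× the previous.
step 5: [-2, 7] + [+1, +1] → [-1, 8]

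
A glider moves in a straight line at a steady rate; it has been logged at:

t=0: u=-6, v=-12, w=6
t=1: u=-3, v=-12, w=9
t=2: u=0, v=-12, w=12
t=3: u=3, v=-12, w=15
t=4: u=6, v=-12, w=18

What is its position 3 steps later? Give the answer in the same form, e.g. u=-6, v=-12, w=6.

u=15, v=-12, w=27

The position changes by (+3, +0, +3) every step.
step 5: u=6, v=-12, w=18 + (+3, +0, +3) → u=9, v=-12, w=21
step 6: u=9, v=-12, w=21 + (+3, +0, +3) → u=12, v=-12, w=24
step 7: u=12, v=-12, w=24 + (+3, +0, +3) → u=15, v=-12, w=27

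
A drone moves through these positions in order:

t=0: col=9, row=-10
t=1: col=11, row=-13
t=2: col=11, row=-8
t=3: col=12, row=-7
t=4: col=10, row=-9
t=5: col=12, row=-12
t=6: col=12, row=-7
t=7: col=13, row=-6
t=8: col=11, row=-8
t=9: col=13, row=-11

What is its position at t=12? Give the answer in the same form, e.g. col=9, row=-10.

The moves between consecutive positions are (+2, -3), (+0, +5), (+1, +1), (-2, -2), (+2, -3), (+0, +5), (+1, +1), (-2, -2), (+2, -3); they repeat the 4-cycle [(+2, -3), (+0, +5), (+1, +1), (-2, -2)].
step 10: apply (+0, +5) → col=13, row=-6
step 11: apply (+1, +1) → col=14, row=-5
step 12: apply (-2, -2) → col=12, row=-7

col=12, row=-7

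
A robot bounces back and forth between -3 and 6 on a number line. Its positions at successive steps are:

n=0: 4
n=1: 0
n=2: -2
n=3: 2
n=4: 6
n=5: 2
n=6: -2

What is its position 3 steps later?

4

The value travels 4 per step and bounces off the walls at -3 and 6.
  step 7: -2 → 0
  step 8: 0 → 4
  step 9: 4 → 4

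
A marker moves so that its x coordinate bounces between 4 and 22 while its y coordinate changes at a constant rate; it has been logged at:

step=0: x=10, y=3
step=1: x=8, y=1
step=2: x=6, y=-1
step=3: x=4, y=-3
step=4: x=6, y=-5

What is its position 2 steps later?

The x coordinate reflects between 4 and 22, moving 2 per step.
  step 5: 6 → 8
  step 6: 8 → 10
The y coordinate changes by -2 each step: at step 6 it is -9.

x=10, y=-9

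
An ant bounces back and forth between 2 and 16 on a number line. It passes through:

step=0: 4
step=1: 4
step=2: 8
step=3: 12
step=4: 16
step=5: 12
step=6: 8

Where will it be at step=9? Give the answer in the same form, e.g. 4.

The value reflects between 2 and 16, moving 4 per step.
  step 7: 8 → 4
  step 8: 4 → 4
  step 9: 4 → 8

8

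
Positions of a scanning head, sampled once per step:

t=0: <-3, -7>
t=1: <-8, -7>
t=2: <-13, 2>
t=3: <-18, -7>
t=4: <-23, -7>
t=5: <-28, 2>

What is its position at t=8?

The first coordinate changes by -5 each step, so at step 8 it is -3 + 8·(-5) = -43.
The second coordinate repeats the cycle [-7, -7, 2] with period 3; step 8 mod 3 = 2, giving 2.

<-43, 2>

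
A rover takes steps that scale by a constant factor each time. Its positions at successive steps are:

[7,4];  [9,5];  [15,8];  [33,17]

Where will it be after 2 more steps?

The jumps are [+2,+1], [+6,+3], [+18,+9] — a geometric progression with ratio 3.
step 4: [33,17] + [+54,+27] → [87,44]
step 5: [87,44] + [+162,+81] → [249,125]

[249,125]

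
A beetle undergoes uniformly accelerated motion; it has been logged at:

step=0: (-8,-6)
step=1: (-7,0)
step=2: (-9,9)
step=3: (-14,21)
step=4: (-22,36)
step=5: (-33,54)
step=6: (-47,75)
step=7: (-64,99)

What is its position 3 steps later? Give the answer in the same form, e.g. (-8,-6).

Taking differences between consecutive positions: (+1,+6), (-2,+9), (-5,+12), (-8,+15), (-11,+18), (-14,+21), (-17,+24). These grow by (-3,+3) each step.
step 8: (-64,99) + (-20,+27) → (-84,126)
step 9: (-84,126) + (-23,+30) → (-107,156)
step 10: (-107,156) + (-26,+33) → (-133,189)

(-133,189)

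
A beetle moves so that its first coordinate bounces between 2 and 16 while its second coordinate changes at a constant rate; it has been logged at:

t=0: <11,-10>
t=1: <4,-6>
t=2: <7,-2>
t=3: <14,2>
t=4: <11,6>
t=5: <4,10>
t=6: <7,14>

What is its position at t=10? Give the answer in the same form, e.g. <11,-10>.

The first coordinate reflects between 2 and 16, moving 7 per step.
  step 7: 7 → 14
  step 8: 14 → 11
  step 9: 11 → 4
  step 10: 4 → 7
The second coordinate changes by +4 each step: at step 10 it is 30.

<7,30>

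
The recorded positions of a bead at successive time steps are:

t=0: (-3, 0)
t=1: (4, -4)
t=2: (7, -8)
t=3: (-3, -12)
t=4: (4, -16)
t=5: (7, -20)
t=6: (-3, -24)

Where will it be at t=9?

First: cycles through -3, 4, 7 every 3 steps. Step 9 lands at position 0 of the cycle → -3.
Second: linear, -4 per step → -36 at step 9.

(-3, -36)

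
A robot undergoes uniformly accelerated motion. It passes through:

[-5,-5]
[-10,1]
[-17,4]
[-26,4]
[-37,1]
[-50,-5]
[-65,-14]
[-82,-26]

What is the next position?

Successive displacements: [-5,+6], [-7,+3], [-9,+0], [-11,-3], [-13,-6], [-15,-9], [-17,-12] — each changes by [-2,-3].
step 8: [-82,-26] + [-19,-15] → [-101,-41]

[-101,-41]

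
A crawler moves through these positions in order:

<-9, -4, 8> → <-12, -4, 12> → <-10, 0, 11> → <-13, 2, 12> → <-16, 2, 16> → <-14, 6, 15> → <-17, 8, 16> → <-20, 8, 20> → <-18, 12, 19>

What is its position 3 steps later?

<-22, 18, 23>

Differencing gives <-3, +0, +4>, <+2, +4, -1>, <-3, +2, +1>, <-3, +0, +4>, <+2, +4, -1>, <-3, +2, +1>, <-3, +0, +4>, <+2, +4, -1>. This is the pattern <-3, +0, +4>, <+2, +4, -1>, <-3, +2, +1> repeated.
step 9: apply <-3, +2, +1> → <-21, 14, 20>
step 10: apply <-3, +0, +4> → <-24, 14, 24>
step 11: apply <+2, +4, -1> → <-22, 18, 23>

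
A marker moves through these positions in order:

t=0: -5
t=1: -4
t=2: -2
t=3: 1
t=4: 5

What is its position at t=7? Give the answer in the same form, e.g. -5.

23

First differences are +1, +2, +3, +4; their common second difference is +1 (constant acceleration).
step 5: 5 + 5 → 10
step 6: 10 + 6 → 16
step 7: 16 + 7 → 23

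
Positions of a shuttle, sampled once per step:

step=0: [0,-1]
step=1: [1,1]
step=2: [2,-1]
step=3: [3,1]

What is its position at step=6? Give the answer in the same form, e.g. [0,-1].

[6,-1]

First: linear, +1 per step → 6 at step 6.
Second: cycles through -1, 1 every 2 steps. Step 6 lands at position 0 of the cycle → -1.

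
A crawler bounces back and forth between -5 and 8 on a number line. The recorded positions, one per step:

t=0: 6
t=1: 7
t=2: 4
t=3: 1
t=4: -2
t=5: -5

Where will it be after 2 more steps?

The value travels 3 per step and bounces off the walls at -5 and 8.
  step 6: -5 → -2
  step 7: -2 → 1

1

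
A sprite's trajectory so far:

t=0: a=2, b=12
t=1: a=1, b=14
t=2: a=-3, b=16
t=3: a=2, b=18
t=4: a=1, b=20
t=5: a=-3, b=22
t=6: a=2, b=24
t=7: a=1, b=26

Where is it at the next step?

The a coordinate repeats the cycle [2, 1, -3] with period 3; step 8 mod 3 = 2, giving -3.
The b coordinate changes by +2 each step, so at step 8 it is 12 + 8·(2) = 28.

a=-3, b=28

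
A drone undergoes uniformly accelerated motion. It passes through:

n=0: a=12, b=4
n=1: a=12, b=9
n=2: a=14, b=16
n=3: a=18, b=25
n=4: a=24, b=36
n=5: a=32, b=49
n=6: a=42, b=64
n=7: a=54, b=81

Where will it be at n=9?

Successive displacements: (+0, +5), (+2, +7), (+4, +9), (+6, +11), (+8, +13), (+10, +15), (+12, +17) — each changes by (+2, +2).
step 8: a=54, b=81 + (+14, +19) → a=68, b=100
step 9: a=68, b=100 + (+16, +21) → a=84, b=121

a=84, b=121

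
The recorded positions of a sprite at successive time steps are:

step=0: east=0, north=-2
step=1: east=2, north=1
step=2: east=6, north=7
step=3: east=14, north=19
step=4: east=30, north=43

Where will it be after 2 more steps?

The jumps are (+2,+3), (+4,+6), (+8,+12), (+16,+24) — a geometric progression with ratio 2.
step 5: east=30, north=43 + (+32,+48) → east=62, north=91
step 6: east=62, north=91 + (+64,+96) → east=126, north=187

east=126, north=187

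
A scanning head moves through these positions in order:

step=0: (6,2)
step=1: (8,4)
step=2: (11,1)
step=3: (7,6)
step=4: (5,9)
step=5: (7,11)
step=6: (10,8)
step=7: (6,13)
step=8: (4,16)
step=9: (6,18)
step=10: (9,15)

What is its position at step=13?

The moves between consecutive positions are (+2,+2), (+3,-3), (-4,+5), (-2,+3), (+2,+2), (+3,-3), (-4,+5), (-2,+3), (+2,+2), (+3,-3); they repeat the 4-cycle [(+2,+2), (+3,-3), (-4,+5), (-2,+3)].
step 11: apply (-4,+5) → (5,20)
step 12: apply (-2,+3) → (3,23)
step 13: apply (+2,+2) → (5,25)

(5,25)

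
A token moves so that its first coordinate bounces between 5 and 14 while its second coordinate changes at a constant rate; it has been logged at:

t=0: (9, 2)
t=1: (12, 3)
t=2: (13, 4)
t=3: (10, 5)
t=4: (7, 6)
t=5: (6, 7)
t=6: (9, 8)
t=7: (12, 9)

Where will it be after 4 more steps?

(6, 13)

The first coordinate reflects between 5 and 14, moving 3 per step.
  step 8: 12 → 13
  step 9: 13 → 10
  step 10: 10 → 7
  step 11: 7 → 6
The second coordinate changes by +1 each step: at step 11 it is 13.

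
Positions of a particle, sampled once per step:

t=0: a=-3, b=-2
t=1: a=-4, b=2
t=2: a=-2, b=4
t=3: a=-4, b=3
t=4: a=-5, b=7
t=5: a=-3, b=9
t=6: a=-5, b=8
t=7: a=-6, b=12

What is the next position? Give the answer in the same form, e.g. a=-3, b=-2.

a=-4, b=14

The moves between consecutive positions are (-1, +4), (+2, +2), (-2, -1), (-1, +4), (+2, +2), (-2, -1), (-1, +4); they repeat the 3-cycle [(-1, +4), (+2, +2), (-2, -1)].
step 8: apply (+2, +2) → a=-4, b=14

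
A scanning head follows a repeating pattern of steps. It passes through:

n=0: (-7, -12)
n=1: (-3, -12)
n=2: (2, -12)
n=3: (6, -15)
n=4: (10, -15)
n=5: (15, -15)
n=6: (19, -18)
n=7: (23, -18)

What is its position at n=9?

Step-to-step displacements: (+4, +0), (+5, +0), (+4, -3), (+4, +0), (+5, +0), (+4, -3), (+4, +0) — a repeating cycle of length 3.
step 8: apply (+5, +0) → (28, -18)
step 9: apply (+4, -3) → (32, -21)

(32, -21)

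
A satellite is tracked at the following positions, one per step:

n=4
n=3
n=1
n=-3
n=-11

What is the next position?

The jumps are -1, -2, -4, -8 — a geometric progression with ratio 2.
step 5: -11 − 16 → n=-27

n=-27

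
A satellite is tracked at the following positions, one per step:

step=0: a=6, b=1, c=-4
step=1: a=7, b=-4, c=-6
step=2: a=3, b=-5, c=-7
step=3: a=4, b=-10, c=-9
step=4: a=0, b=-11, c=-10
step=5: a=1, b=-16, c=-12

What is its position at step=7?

The moves between consecutive positions are (+1, -5, -2), (-4, -1, -1), (+1, -5, -2), (-4, -1, -1), (+1, -5, -2); they repeat the 2-cycle [(+1, -5, -2), (-4, -1, -1)].
step 6: apply (-4, -1, -1) → a=-3, b=-17, c=-13
step 7: apply (+1, -5, -2) → a=-2, b=-22, c=-15

a=-2, b=-22, c=-15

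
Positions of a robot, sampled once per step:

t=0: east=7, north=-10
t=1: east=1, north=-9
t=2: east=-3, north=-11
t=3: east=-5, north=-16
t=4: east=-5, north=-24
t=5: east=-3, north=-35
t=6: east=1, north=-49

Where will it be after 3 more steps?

First differences are (-6,+1), (-4,-2), (-2,-5), (+0,-8), (+2,-11), (+4,-14); their common second difference is (+2,-3) (constant acceleration).
step 7: east=1, north=-49 + (+6,-17) → east=7, north=-66
step 8: east=7, north=-66 + (+8,-20) → east=15, north=-86
step 9: east=15, north=-86 + (+10,-23) → east=25, north=-109

east=25, north=-109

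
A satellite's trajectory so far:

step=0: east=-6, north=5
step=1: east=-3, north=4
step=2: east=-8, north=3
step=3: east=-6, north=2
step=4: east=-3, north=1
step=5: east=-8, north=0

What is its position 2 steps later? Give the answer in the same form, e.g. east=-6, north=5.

East: cycles through -6, -3, -8 every 3 steps. Step 7 lands at position 1 of the cycle → -3.
North: linear, -1 per step → -2 at step 7.

east=-3, north=-2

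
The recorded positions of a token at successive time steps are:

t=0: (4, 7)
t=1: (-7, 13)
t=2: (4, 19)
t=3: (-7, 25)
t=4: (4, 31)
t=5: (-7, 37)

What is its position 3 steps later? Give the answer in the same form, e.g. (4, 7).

(4, 55)

First: cycles through 4, -7 every 2 steps. Step 8 lands at position 0 of the cycle → 4.
Second: linear, +6 per step → 55 at step 8.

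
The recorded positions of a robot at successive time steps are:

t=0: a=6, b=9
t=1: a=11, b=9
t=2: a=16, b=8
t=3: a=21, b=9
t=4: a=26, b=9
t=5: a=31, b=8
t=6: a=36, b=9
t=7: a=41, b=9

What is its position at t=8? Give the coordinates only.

a=46, b=8

The a coordinate changes by +5 each step, so at step 8 it is 6 + 8·(5) = 46.
The b coordinate repeats the cycle [9, 9, 8] with period 3; step 8 mod 3 = 2, giving 8.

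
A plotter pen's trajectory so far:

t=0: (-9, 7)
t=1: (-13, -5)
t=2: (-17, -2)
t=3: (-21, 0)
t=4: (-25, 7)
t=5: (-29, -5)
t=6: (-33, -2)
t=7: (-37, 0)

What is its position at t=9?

(-45, -5)

The first coordinate changes by -4 each step, so at step 9 it is -9 + 9·(-4) = -45.
The second coordinate repeats the cycle [7, -5, -2, 0] with period 4; step 9 mod 4 = 1, giving -5.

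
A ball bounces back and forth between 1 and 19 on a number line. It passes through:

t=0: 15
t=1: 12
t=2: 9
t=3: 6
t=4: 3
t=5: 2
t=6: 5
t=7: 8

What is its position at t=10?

17

The value reflects between 1 and 19, moving 3 per step.
  step 8: 8 → 11
  step 9: 11 → 14
  step 10: 14 → 17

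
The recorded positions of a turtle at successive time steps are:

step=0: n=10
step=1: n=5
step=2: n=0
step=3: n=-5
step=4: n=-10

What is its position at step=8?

Constant displacement of -5 per step.
step 5: -10 − 5 → n=-15
step 6: -15 − 5 → n=-20
step 7: -20 − 5 → n=-25
step 8: -25 − 5 → n=-30

n=-30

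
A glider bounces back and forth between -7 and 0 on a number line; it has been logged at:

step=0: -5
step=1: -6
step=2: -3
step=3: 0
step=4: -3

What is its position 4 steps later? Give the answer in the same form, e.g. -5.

-1

The value reflects between -7 and 0, moving 3 per step.
  step 5: -3 → -6
  step 6: -6 → -5
  step 7: -5 → -2
  step 8: -2 → -1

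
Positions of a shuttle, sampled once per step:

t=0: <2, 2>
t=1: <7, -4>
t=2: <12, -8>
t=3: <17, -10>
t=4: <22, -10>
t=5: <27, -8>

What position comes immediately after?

Taking differences between consecutive positions: <+5, -6>, <+5, -4>, <+5, -2>, <+5, +0>, <+5, +2>. These grow by <+0, +2> each step.
step 6: <27, -8> + <+5, +4> → <32, -4>

<32, -4>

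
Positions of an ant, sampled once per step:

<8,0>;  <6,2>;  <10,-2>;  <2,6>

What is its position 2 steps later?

<-14,22>

The jumps are <-2,+2>, <+4,-4>, <-8,+8> — a geometric progression with ratio -2.
step 4: <2,6> + <+16,-16> → <18,-10>
step 5: <18,-10> + <-32,+32> → <-14,22>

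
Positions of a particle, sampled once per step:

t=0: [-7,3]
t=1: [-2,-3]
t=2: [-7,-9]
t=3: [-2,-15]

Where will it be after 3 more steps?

First: cycles through -7, -2 every 2 steps. Step 6 lands at position 0 of the cycle → -7.
Second: linear, -6 per step → -33 at step 6.

[-7,-33]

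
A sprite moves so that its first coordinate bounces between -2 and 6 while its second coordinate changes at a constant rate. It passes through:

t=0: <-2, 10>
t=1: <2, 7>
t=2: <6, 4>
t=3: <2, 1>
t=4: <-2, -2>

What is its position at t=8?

The first coordinate reflects between -2 and 6, moving 4 per step.
  step 5: -2 → 2
  step 6: 2 → 6
  step 7: 6 → 2
  step 8: 2 → -2
The second coordinate changes by -3 each step: at step 8 it is -14.

<-2, -14>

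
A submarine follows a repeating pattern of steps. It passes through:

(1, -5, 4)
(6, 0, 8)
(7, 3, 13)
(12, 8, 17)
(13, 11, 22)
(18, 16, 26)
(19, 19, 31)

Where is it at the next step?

(24, 24, 35)

Step-to-step displacements: (+5, +5, +4), (+1, +3, +5), (+5, +5, +4), (+1, +3, +5), (+5, +5, +4), (+1, +3, +5) — a repeating cycle of length 2.
step 7: apply (+5, +5, +4) → (24, 24, 35)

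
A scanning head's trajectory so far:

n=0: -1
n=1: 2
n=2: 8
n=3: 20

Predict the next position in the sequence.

44

Step-to-step displacements: +3, +6, +12; each is 2× the previous.
step 4: 20 + 24 → 44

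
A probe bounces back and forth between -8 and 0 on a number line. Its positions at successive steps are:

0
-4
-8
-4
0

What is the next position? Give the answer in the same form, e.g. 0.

-4

The value reflects between -8 and 0, moving 4 per step.
  step 5: 0 → -4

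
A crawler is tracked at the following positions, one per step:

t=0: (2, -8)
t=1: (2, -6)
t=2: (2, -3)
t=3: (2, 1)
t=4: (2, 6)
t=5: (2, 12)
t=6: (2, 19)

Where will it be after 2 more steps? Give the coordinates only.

First differences are (+0, +2), (+0, +3), (+0, +4), (+0, +5), (+0, +6), (+0, +7); their common second difference is (+0, +1) (constant acceleration).
step 7: (2, 19) + (+0, +8) → (2, 27)
step 8: (2, 27) + (+0, +9) → (2, 36)

(2, 36)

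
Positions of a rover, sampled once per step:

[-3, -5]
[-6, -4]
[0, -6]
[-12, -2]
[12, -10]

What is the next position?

The jumps are [-3, +1], [+6, -2], [-12, +4], [+24, -8] — a geometric progression with ratio -2.
step 5: [12, -10] + [-48, +16] → [-36, 6]

[-36, 6]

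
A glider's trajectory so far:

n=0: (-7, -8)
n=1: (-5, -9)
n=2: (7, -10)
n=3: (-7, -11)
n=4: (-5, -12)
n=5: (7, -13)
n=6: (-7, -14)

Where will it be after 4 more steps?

(-5, -18)

First: cycles through -7, -5, 7 every 3 steps. Step 10 lands at position 1 of the cycle → -5.
Second: linear, -1 per step → -18 at step 10.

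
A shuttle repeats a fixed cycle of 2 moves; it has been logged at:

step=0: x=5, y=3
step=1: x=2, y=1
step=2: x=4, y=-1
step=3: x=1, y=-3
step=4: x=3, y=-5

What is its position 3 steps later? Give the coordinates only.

Step-to-step displacements: (-3,-2), (+2,-2), (-3,-2), (+2,-2) — a repeating cycle of length 2.
step 5: apply (-3,-2) → x=0, y=-7
step 6: apply (+2,-2) → x=2, y=-9
step 7: apply (-3,-2) → x=-1, y=-11

x=-1, y=-11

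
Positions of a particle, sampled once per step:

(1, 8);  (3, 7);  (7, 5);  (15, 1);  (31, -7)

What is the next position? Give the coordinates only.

(63, -23)

Step-to-step displacements: (+2, -1), (+4, -2), (+8, -4), (+16, -8); each is 2× the previous.
step 5: (31, -7) + (+32, -16) → (63, -23)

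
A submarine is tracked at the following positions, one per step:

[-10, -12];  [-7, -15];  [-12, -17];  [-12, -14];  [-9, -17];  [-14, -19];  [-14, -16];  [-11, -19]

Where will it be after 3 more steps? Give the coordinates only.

Differencing gives [+3, -3], [-5, -2], [+0, +3], [+3, -3], [-5, -2], [+0, +3], [+3, -3]. This is the pattern [+3, -3], [-5, -2], [+0, +3] repeated.
step 8: apply [-5, -2] → [-16, -21]
step 9: apply [+0, +3] → [-16, -18]
step 10: apply [+3, -3] → [-13, -21]

[-13, -21]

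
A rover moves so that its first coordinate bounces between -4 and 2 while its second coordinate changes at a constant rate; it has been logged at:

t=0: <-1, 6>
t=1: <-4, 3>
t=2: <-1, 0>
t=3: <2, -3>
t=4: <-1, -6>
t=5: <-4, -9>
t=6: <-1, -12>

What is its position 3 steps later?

The first coordinate travels 3 per step and bounces off the walls at -4 and 2.
  step 7: -1 → 2
  step 8: 2 → -1
  step 9: -1 → -4
The second coordinate changes by -3 each step: at step 9 it is -21.

<-4, -21>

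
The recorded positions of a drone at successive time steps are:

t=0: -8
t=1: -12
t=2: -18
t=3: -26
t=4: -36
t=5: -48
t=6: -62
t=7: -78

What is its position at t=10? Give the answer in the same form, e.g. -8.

Taking differences between consecutive positions: -4, -6, -8, -10, -12, -14, -16. These grow by -2 each step.
step 8: -78 − 18 → -96
step 9: -96 − 20 → -116
step 10: -116 − 22 → -138

-138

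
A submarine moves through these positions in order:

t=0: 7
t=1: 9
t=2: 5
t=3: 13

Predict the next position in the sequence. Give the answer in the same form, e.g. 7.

Consecutive displacements +2, -4, +8 scale by a factor of -2 each step.
step 4: 13 − 16 → -3

-3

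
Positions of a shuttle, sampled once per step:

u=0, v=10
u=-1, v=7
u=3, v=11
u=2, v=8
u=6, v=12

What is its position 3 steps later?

The moves between consecutive positions are (-1, -3), (+4, +4), (-1, -3), (+4, +4); they repeat the 2-cycle [(-1, -3), (+4, +4)].
step 5: apply (-1, -3) → u=5, v=9
step 6: apply (+4, +4) → u=9, v=13
step 7: apply (-1, -3) → u=8, v=10

u=8, v=10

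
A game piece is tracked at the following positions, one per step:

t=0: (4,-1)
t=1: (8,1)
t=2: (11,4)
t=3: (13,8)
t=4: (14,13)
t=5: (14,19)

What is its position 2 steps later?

First differences are (+4,+2), (+3,+3), (+2,+4), (+1,+5), (+0,+6); their common second difference is (-1,+1) (constant acceleration).
step 6: (14,19) + (-1,+7) → (13,26)
step 7: (13,26) + (-2,+8) → (11,34)

(11,34)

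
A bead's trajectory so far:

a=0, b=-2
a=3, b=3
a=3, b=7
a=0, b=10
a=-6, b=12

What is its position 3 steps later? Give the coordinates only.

a=-42, b=12

First differences are (+3, +5), (+0, +4), (-3, +3), (-6, +2); their common second difference is (-3, -1) (constant acceleration).
step 5: a=-6, b=12 + (-9, +1) → a=-15, b=13
step 6: a=-15, b=13 + (-12, +0) → a=-27, b=13
step 7: a=-27, b=13 + (-15, -1) → a=-42, b=12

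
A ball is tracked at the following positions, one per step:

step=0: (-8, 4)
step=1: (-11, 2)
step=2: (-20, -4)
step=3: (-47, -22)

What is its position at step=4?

Consecutive displacements (-3, -2), (-9, -6), (-27, -18) scale by a factor of 3 each step.
step 4: (-47, -22) + (-81, -54) → (-128, -76)

(-128, -76)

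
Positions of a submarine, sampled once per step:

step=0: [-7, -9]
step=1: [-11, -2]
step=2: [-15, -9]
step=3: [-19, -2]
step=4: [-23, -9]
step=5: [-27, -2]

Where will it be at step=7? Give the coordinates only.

First: linear, -4 per step → -35 at step 7.
Second: cycles through -9, -2 every 2 steps. Step 7 lands at position 1 of the cycle → -2.

[-35, -2]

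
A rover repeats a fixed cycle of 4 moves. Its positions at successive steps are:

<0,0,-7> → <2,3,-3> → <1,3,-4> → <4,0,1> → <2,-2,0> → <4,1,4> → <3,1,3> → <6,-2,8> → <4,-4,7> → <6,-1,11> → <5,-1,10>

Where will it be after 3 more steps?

Differencing gives <+2,+3,+4>, <-1,+0,-1>, <+3,-3,+5>, <-2,-2,-1>, <+2,+3,+4>, <-1,+0,-1>, <+3,-3,+5>, <-2,-2,-1>, <+2,+3,+4>, <-1,+0,-1>. This is the pattern <+2,+3,+4>, <-1,+0,-1>, <+3,-3,+5>, <-2,-2,-1> repeated.
step 11: apply <+3,-3,+5> → <8,-4,15>
step 12: apply <-2,-2,-1> → <6,-6,14>
step 13: apply <+2,+3,+4> → <8,-3,18>

<8,-3,18>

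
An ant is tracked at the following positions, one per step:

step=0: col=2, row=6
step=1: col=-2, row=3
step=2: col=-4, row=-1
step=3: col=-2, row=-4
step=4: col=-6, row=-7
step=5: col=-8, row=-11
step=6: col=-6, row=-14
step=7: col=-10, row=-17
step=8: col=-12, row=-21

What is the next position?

col=-10, row=-24

Step-to-step displacements: (-4, -3), (-2, -4), (+2, -3), (-4, -3), (-2, -4), (+2, -3), (-4, -3), (-2, -4) — a repeating cycle of length 3.
step 9: apply (+2, -3) → col=-10, row=-24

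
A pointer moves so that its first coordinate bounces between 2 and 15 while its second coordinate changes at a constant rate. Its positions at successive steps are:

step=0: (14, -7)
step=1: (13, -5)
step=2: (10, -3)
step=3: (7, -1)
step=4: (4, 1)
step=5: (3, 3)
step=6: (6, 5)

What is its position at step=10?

The first coordinate reflects between 2 and 15, moving 3 per step.
  step 7: 6 → 9
  step 8: 9 → 12
  step 9: 12 → 15
  step 10: 15 → 12
The second coordinate changes by +2 each step: at step 10 it is 13.

(12, 13)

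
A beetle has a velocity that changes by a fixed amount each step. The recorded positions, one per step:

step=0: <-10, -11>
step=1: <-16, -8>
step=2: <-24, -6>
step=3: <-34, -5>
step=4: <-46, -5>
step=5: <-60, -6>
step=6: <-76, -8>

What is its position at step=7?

Taking differences between consecutive positions: <-6, +3>, <-8, +2>, <-10, +1>, <-12, +0>, <-14, -1>, <-16, -2>. These grow by <-2, -1> each step.
step 7: <-76, -8> + <-18, -3> → <-94, -11>

<-94, -11>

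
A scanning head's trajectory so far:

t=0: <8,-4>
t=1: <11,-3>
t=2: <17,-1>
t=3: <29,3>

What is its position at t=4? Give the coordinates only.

The jumps are <+3,+1>, <+6,+2>, <+12,+4> — a geometric progression with ratio 2.
step 4: <29,3> + <+24,+8> → <53,11>

<53,11>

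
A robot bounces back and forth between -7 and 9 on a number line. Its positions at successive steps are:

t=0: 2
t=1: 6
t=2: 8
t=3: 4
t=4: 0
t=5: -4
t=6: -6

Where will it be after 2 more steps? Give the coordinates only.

2

The value reflects between -7 and 9, moving 4 per step.
  step 7: -6 → -2
  step 8: -2 → 2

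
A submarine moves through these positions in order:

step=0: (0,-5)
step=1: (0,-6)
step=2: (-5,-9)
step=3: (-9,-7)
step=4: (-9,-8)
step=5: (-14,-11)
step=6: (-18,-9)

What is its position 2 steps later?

(-23,-13)

Step-to-step displacements: (+0,-1), (-5,-3), (-4,+2), (+0,-1), (-5,-3), (-4,+2) — a repeating cycle of length 3.
step 7: apply (+0,-1) → (-18,-10)
step 8: apply (-5,-3) → (-23,-13)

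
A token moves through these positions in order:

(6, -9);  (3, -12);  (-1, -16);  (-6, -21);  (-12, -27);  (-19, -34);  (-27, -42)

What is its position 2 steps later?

Taking differences between consecutive positions: (-3, -3), (-4, -4), (-5, -5), (-6, -6), (-7, -7), (-8, -8). These grow by (-1, -1) each step.
step 7: (-27, -42) + (-9, -9) → (-36, -51)
step 8: (-36, -51) + (-10, -10) → (-46, -61)

(-46, -61)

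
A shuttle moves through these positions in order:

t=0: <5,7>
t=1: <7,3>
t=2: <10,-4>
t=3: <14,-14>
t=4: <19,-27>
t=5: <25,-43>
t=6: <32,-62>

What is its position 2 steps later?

<49,-109>

Successive displacements: <+2,-4>, <+3,-7>, <+4,-10>, <+5,-13>, <+6,-16>, <+7,-19> — each changes by <+1,-3>.
step 7: <32,-62> + <+8,-22> → <40,-84>
step 8: <40,-84> + <+9,-25> → <49,-109>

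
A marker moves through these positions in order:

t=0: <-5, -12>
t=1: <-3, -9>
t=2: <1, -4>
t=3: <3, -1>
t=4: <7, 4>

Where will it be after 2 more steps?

<13, 12>

Differencing gives <+2, +3>, <+4, +5>, <+2, +3>, <+4, +5>. This is the pattern <+2, +3>, <+4, +5> repeated.
step 5: apply <+2, +3> → <9, 7>
step 6: apply <+4, +5> → <13, 12>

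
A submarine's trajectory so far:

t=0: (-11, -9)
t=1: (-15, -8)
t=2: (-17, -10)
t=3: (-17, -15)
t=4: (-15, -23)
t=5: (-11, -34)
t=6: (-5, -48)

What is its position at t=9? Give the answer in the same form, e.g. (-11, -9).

(25, -108)

Taking differences between consecutive positions: (-4, +1), (-2, -2), (+0, -5), (+2, -8), (+4, -11), (+6, -14). These grow by (+2, -3) each step.
step 7: (-5, -48) + (+8, -17) → (3, -65)
step 8: (3, -65) + (+10, -20) → (13, -85)
step 9: (13, -85) + (+12, -23) → (25, -108)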